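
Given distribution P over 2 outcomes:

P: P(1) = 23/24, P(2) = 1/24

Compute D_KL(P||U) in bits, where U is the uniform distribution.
0.7501 bits

U(i) = 1/2 for all i

D_KL(P||U) = Σ P(x) log₂(P(x) / (1/2))
           = Σ P(x) log₂(P(x)) + log₂(2)
           = log₂(2) - H(P)

H(P) = -Σ P(x) log₂(P(x)):
  -P(1)·log₂(P(1)) = -(23/24)·log₂(23/24) = 0.05884
  -P(2)·log₂(P(2)) = -(1/24)·log₂(1/24) = 0.19104
H(P) = 0.05884 + 0.19104 = 0.24988 bits

log₂(2) = 1.00000 bits

D_KL(P||U) = 1.00000 - 0.24988 = 0.75012 ≈ 0.7501 bits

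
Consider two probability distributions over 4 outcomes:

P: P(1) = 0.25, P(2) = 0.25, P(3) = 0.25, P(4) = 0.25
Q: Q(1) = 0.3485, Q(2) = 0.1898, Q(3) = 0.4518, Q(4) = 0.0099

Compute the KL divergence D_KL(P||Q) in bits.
0.9307 bits

D_KL(P||Q) = Σ P(x) log₂(P(x)/Q(x))

Computing term by term:
  P(1)·log₂(P(1)/Q(1)) = 0.25·log₂(0.25/0.3485) = -0.11981
  P(2)·log₂(P(2)/Q(2)) = 0.25·log₂(0.25/0.1898) = 0.09936
  P(3)·log₂(P(3)/Q(3)) = 0.25·log₂(0.25/0.4518) = -0.21344
  P(4)·log₂(P(4)/Q(4)) = 0.25·log₂(0.25/0.0099) = 1.16459

D_KL(P||Q) = -0.11981 + 0.09936 - 0.21344 + 1.16459 = 0.93070 ≈ 0.9307 bits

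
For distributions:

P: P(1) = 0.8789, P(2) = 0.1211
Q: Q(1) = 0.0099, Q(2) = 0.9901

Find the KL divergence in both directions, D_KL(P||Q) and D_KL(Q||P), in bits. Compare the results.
D_KL(P||Q) = 5.3213 bits, D_KL(Q||P) = 2.9373 bits. D_KL(P||Q) is larger than D_KL(Q||P) by 2.3840 bits; the two directions differ.

D_KL(P||Q) = Σ P(x) log₂(P(x)/Q(x))

Computing term by term:
  P(1)·log₂(P(1)/Q(1)) = 0.8789·log₂(0.8789/0.0099) = 5.68835
  P(2)·log₂(P(2)/Q(2)) = 0.1211·log₂(0.1211/0.9901) = -0.36710

D_KL(P||Q) = 5.68835 - 0.36710 = 5.32125 ≈ 5.3213 bits

D_KL(Q||P) = Σ Q(x) log₂(Q(x)/P(x))

Computing term by term:
  Q(1)·log₂(Q(1)/P(1)) = 0.0099·log₂(0.0099/0.8789) = -0.06407
  Q(2)·log₂(Q(2)/P(2)) = 0.9901·log₂(0.9901/0.1211) = 3.00136

D_KL(Q||P) = -0.06407 + 3.00136 = 2.93729 ≈ 2.9373 bits

These are NOT equal (difference: 2.3840 bits). KL divergence is asymmetric: D_KL(P||Q) ≠ D_KL(Q||P) in general.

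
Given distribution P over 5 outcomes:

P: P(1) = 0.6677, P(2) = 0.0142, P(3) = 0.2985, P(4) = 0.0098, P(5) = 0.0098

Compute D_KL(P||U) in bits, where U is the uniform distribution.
1.1942 bits

U(i) = 1/5 for all i

D_KL(P||U) = Σ P(x) log₂(P(x) / (1/5))
           = Σ P(x) log₂(P(x)) + log₂(5)
           = log₂(5) - H(P)

H(P) = -Σ P(x) log₂(P(x)):
  -P(1)·log₂(P(1)) = -(0.6677)·log₂(0.6677) = 0.38909
  -P(2)·log₂(P(2)) = -(0.0142)·log₂(0.0142) = 0.08716
  -P(3)·log₂(P(3)) = -(0.2985)·log₂(0.2985) = 0.52064
  -P(4)·log₂(P(4)) = -(0.0098)·log₂(0.0098) = 0.06540
  -P(5)·log₂(P(5)) = -(0.0098)·log₂(0.0098) = 0.06540
H(P) = 0.38909 + 0.08716 + 0.52064 + 0.06540 + 0.06540 = 1.12769 bits

log₂(5) = 2.32193 bits

D_KL(P||U) = 2.32193 - 1.12769 = 1.19424 ≈ 1.1942 bits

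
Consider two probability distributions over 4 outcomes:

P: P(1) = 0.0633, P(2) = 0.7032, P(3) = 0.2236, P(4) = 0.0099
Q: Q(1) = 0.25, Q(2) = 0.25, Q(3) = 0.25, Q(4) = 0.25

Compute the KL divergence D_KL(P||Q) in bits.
0.8416 bits

D_KL(P||Q) = Σ P(x) log₂(P(x)/Q(x))

Computing term by term:
  P(1)·log₂(P(1)/Q(1)) = 0.0633·log₂(0.0633/0.25) = -0.12544
  P(2)·log₂(P(2)/Q(2)) = 0.7032·log₂(0.7032/0.25) = 1.04918
  P(3)·log₂(P(3)/Q(3)) = 0.2236·log₂(0.2236/0.25) = -0.03600
  P(4)·log₂(P(4)/Q(4)) = 0.0099·log₂(0.0099/0.25) = -0.04612

D_KL(P||Q) = -0.12544 + 1.04918 - 0.03600 - 0.04612 = 0.84162 ≈ 0.8416 bits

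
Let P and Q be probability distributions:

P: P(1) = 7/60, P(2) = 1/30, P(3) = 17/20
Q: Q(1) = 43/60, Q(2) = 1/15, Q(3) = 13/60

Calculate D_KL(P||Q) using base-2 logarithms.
1.3373 bits

D_KL(P||Q) = Σ P(x) log₂(P(x)/Q(x))

Computing term by term:
  P(1)·log₂(P(1)/Q(1)) = (7/60)·log₂((7/60)/(43/60)) = -0.30554
  P(2)·log₂(P(2)/Q(2)) = (1/30)·log₂((1/30)/(1/15)) = -0.03333
  P(3)·log₂(P(3)/Q(3)) = (17/20)·log₂((17/20)/(13/60)) = 1.67619

D_KL(P||Q) = -0.30554 - 0.03333 + 1.67619 = 1.33732 ≈ 1.3373 bits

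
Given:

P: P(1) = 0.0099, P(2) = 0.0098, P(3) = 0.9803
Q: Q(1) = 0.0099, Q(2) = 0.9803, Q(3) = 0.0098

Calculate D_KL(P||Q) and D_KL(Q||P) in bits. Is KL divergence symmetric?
D_KL(P||Q) = 6.4483 bits, D_KL(Q||P) = 6.4483 bits. The two values coincide for this particular pair, but no — KL divergence is not symmetric in general.

D_KL(P||Q) = Σ P(x) log₂(P(x)/Q(x))

Computing term by term:
  P(1)·log₂(P(1)/Q(1)) = 0.0099·log₂(0.0099/0.0099) = 0.00000
  P(2)·log₂(P(2)/Q(2)) = 0.0098·log₂(0.0098/0.9803) = -0.06511
  P(3)·log₂(P(3)/Q(3)) = 0.9803·log₂(0.9803/0.0098) = 6.51341

D_KL(P||Q) = 0.00000 - 0.06511 + 6.51341 = 6.44830 ≈ 6.4483 bits

D_KL(Q||P) = Σ Q(x) log₂(Q(x)/P(x))

Computing term by term:
  Q(1)·log₂(Q(1)/P(1)) = 0.0099·log₂(0.0099/0.0099) = 0.00000
  Q(2)·log₂(Q(2)/P(2)) = 0.9803·log₂(0.9803/0.0098) = 6.51341
  Q(3)·log₂(Q(3)/P(3)) = 0.0098·log₂(0.0098/0.9803) = -0.06511

D_KL(Q||P) = 0.00000 + 6.51341 - 0.06511 = 6.44830 ≈ 6.4483 bits

These ARE equal here. Q is P with outcomes relabeled (Q(2) = P(3), Q(3) = P(2)) by a relabeling that is its own inverse, so the two sums contain exactly the same terms in a different order. This is a special case — KL divergence is not symmetric in general: D_KL(P||Q) ≠ D_KL(Q||P) for most P, Q.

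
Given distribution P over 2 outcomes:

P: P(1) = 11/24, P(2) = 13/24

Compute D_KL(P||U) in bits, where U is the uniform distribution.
0.0050 bits

U(i) = 1/2 for all i

D_KL(P||U) = Σ P(x) log₂(P(x) / (1/2))
           = Σ P(x) log₂(P(x)) + log₂(2)
           = log₂(2) - H(P)

H(P) = -Σ P(x) log₂(P(x)):
  -P(1)·log₂(P(1)) = -(11/24)·log₂(11/24) = 0.51587
  -P(2)·log₂(P(2)) = -(13/24)·log₂(13/24) = 0.47912
H(P) = 0.51587 + 0.47912 = 0.99499 bits

log₂(2) = 1.00000 bits

D_KL(P||U) = 1.00000 - 0.99499 = 0.00501 ≈ 0.0050 bits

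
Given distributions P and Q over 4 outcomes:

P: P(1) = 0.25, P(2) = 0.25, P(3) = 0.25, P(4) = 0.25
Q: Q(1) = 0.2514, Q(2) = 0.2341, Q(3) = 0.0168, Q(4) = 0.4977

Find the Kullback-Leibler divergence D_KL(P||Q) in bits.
0.7472 bits

D_KL(P||Q) = Σ P(x) log₂(P(x)/Q(x))

Computing term by term:
  P(1)·log₂(P(1)/Q(1)) = 0.25·log₂(0.25/0.2514) = -0.00201
  P(2)·log₂(P(2)/Q(2)) = 0.25·log₂(0.25/0.2341) = 0.02370
  P(3)·log₂(P(3)/Q(3)) = 0.25·log₂(0.25/0.0168) = 0.97385
  P(4)·log₂(P(4)/Q(4)) = 0.25·log₂(0.25/0.4977) = -0.24834

D_KL(P||Q) = -0.00201 + 0.02370 + 0.97385 - 0.24834 = 0.74720 ≈ 0.7472 bits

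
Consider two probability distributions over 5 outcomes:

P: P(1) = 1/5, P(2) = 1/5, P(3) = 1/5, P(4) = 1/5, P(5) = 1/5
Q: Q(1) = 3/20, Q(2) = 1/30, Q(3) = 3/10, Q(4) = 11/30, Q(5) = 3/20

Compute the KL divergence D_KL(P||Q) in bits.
0.3911 bits

D_KL(P||Q) = Σ P(x) log₂(P(x)/Q(x))

Computing term by term:
  P(1)·log₂(P(1)/Q(1)) = (1/5)·log₂((1/5)/(3/20)) = 0.08301
  P(2)·log₂(P(2)/Q(2)) = (1/5)·log₂((1/5)/(1/30)) = 0.51699
  P(3)·log₂(P(3)/Q(3)) = (1/5)·log₂((1/5)/(3/10)) = -0.11699
  P(4)·log₂(P(4)/Q(4)) = (1/5)·log₂((1/5)/(11/30)) = -0.17489
  P(5)·log₂(P(5)/Q(5)) = (1/5)·log₂((1/5)/(3/20)) = 0.08301

D_KL(P||Q) = 0.08301 + 0.51699 - 0.11699 - 0.17489 + 0.08301 = 0.39113 ≈ 0.3911 bits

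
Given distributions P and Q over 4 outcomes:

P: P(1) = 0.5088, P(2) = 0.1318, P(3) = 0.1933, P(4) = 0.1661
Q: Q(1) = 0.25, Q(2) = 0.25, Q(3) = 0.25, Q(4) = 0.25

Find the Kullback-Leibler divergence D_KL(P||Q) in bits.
0.2302 bits

D_KL(P||Q) = Σ P(x) log₂(P(x)/Q(x))

Computing term by term:
  P(1)·log₂(P(1)/Q(1)) = 0.5088·log₂(0.5088/0.25) = 0.52161
  P(2)·log₂(P(2)/Q(2)) = 0.1318·log₂(0.1318/0.25) = -0.12173
  P(3)·log₂(P(3)/Q(3)) = 0.1933·log₂(0.1933/0.25) = -0.07173
  P(4)·log₂(P(4)/Q(4)) = 0.1661·log₂(0.1661/0.25) = -0.09798

D_KL(P||Q) = 0.52161 - 0.12173 - 0.07173 - 0.09798 = 0.23017 ≈ 0.2302 bits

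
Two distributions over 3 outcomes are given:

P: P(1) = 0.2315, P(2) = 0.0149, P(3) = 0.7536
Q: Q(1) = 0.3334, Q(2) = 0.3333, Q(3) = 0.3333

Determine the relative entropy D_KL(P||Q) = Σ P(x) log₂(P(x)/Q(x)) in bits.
0.6983 bits

D_KL(P||Q) = Σ P(x) log₂(P(x)/Q(x))

Computing term by term:
  P(1)·log₂(P(1)/Q(1)) = 0.2315·log₂(0.2315/0.3334) = -0.12183
  P(2)·log₂(P(2)/Q(2)) = 0.0149·log₂(0.0149/0.3333) = -0.06680
  P(3)·log₂(P(3)/Q(3)) = 0.7536·log₂(0.7536/0.3333) = 0.88697

D_KL(P||Q) = -0.12183 - 0.06680 + 0.88697 = 0.69834 ≈ 0.6983 bits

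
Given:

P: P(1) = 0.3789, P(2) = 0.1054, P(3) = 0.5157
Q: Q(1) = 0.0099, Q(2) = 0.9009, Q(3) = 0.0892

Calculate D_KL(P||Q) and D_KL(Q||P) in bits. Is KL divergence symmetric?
D_KL(P||Q) = 2.9715 bits, D_KL(Q||P) = 2.5109 bits. No, KL divergence is not symmetric.

D_KL(P||Q) = Σ P(x) log₂(P(x)/Q(x))

Computing term by term:
  P(1)·log₂(P(1)/Q(1)) = 0.3789·log₂(0.3789/0.0099) = 1.99235
  P(2)·log₂(P(2)/Q(2)) = 0.1054·log₂(0.1054/0.9009) = -0.32626
  P(3)·log₂(P(3)/Q(3)) = 0.5157·log₂(0.5157/0.0892) = 1.30545

D_KL(P||Q) = 1.99235 - 0.32626 + 1.30545 = 2.97154 ≈ 2.9715 bits

D_KL(Q||P) = Σ Q(x) log₂(Q(x)/P(x))

Computing term by term:
  Q(1)·log₂(Q(1)/P(1)) = 0.0099·log₂(0.0099/0.3789) = -0.05206
  Q(2)·log₂(Q(2)/P(2)) = 0.9009·log₂(0.9009/0.1054) = 2.78873
  Q(3)·log₂(Q(3)/P(3)) = 0.0892·log₂(0.0892/0.5157) = -0.22580

D_KL(Q||P) = -0.05206 + 2.78873 - 0.22580 = 2.51087 ≈ 2.5109 bits

These are NOT equal (difference: 0.4606 bits). KL divergence is asymmetric: D_KL(P||Q) ≠ D_KL(Q||P) in general.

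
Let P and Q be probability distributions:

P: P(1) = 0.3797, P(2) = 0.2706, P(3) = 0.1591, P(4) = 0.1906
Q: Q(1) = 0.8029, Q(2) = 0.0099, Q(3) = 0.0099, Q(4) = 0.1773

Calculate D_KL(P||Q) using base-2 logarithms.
1.5386 bits

D_KL(P||Q) = Σ P(x) log₂(P(x)/Q(x))

Computing term by term:
  P(1)·log₂(P(1)/Q(1)) = 0.3797·log₂(0.3797/0.8029) = -0.41021
  P(2)·log₂(P(2)/Q(2)) = 0.2706·log₂(0.2706/0.0099) = 1.29146
  P(3)·log₂(P(3)/Q(3)) = 0.1591·log₂(0.1591/0.0099) = 0.63741
  P(4)·log₂(P(4)/Q(4)) = 0.1906·log₂(0.1906/0.1773) = 0.01989

D_KL(P||Q) = -0.41021 + 1.29146 + 0.63741 + 0.01989 = 1.53855 ≈ 1.5386 bits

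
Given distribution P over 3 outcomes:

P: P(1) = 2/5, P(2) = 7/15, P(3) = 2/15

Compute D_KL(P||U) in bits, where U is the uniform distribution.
0.1555 bits

U(i) = 1/3 for all i

D_KL(P||U) = Σ P(x) log₂(P(x) / (1/3))
           = Σ P(x) log₂(P(x)) + log₂(3)
           = log₂(3) - H(P)

H(P) = -Σ P(x) log₂(P(x)):
  -P(1)·log₂(P(1)) = -(2/5)·log₂(2/5) = 0.52877
  -P(2)·log₂(P(2)) = -(7/15)·log₂(7/15) = 0.51312
  -P(3)·log₂(P(3)) = -(2/15)·log₂(2/15) = 0.38759
H(P) = 0.52877 + 0.51312 + 0.38759 = 1.42948 bits

log₂(3) = 1.58496 bits

D_KL(P||U) = 1.58496 - 1.42948 = 0.15548 ≈ 0.1555 bits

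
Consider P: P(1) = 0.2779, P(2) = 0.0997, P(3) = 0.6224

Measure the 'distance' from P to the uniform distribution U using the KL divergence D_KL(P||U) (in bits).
0.3142 bits

U(i) = 1/3 for all i

D_KL(P||U) = Σ P(x) log₂(P(x) / (1/3))
           = Σ P(x) log₂(P(x)) + log₂(3)
           = log₂(3) - H(P)

H(P) = -Σ P(x) log₂(P(x)):
  -P(1)·log₂(P(1)) = -(0.2779)·log₂(0.2779) = 0.51338
  -P(2)·log₂(P(2)) = -(0.0997)·log₂(0.0997) = 0.33163
  -P(3)·log₂(P(3)) = -(0.6224)·log₂(0.6224) = 0.42578
H(P) = 0.51338 + 0.33163 + 0.42578 = 1.27079 bits

log₂(3) = 1.58496 bits

D_KL(P||U) = 1.58496 - 1.27079 = 0.31417 ≈ 0.3142 bits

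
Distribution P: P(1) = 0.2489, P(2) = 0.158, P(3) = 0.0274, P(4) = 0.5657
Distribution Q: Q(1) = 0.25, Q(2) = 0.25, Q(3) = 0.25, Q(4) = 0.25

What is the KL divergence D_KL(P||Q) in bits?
0.4729 bits

D_KL(P||Q) = Σ P(x) log₂(P(x)/Q(x))

Computing term by term:
  P(1)·log₂(P(1)/Q(1)) = 0.2489·log₂(0.2489/0.25) = -0.00158
  P(2)·log₂(P(2)/Q(2)) = 0.158·log₂(0.158/0.25) = -0.10460
  P(3)·log₂(P(3)/Q(3)) = 0.0274·log₂(0.0274/0.25) = -0.08740
  P(4)·log₂(P(4)/Q(4)) = 0.5657·log₂(0.5657/0.25) = 0.66646

D_KL(P||Q) = -0.00158 - 0.10460 - 0.08740 + 0.66646 = 0.47288 ≈ 0.4729 bits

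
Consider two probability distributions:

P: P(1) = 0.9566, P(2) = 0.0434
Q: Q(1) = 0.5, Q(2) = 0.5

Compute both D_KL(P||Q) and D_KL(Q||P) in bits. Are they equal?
D_KL(P||Q) = 0.7423 bits, D_KL(Q||P) = 1.2951 bits. No, they are not equal.

D_KL(P||Q) = Σ P(x) log₂(P(x)/Q(x))

Computing term by term:
  P(1)·log₂(P(1)/Q(1)) = 0.9566·log₂(0.9566/0.5) = 0.89537
  P(2)·log₂(P(2)/Q(2)) = 0.0434·log₂(0.0434/0.5) = -0.15304

D_KL(P||Q) = 0.89537 - 0.15304 = 0.74233 ≈ 0.7423 bits

D_KL(Q||P) = Σ Q(x) log₂(Q(x)/P(x))

Computing term by term:
  Q(1)·log₂(Q(1)/P(1)) = 0.5·log₂(0.5/0.9566) = -0.46799
  Q(2)·log₂(Q(2)/P(2)) = 0.5·log₂(0.5/0.0434) = 1.76308

D_KL(Q||P) = -0.46799 + 1.76308 = 1.29509 ≈ 1.2951 bits

These are NOT equal (difference: 0.5528 bits). KL divergence is asymmetric: D_KL(P||Q) ≠ D_KL(Q||P) in general.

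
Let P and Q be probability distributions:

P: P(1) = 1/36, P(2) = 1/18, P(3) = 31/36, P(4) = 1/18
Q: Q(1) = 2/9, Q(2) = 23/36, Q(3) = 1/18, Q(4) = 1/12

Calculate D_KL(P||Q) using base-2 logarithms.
3.0934 bits

D_KL(P||Q) = Σ P(x) log₂(P(x)/Q(x))

Computing term by term:
  P(1)·log₂(P(1)/Q(1)) = (1/36)·log₂((1/36)/(2/9)) = -0.08333
  P(2)·log₂(P(2)/Q(2)) = (1/18)·log₂((1/18)/(23/36)) = -0.19575
  P(3)·log₂(P(3)/Q(3)) = (31/36)·log₂((31/36)/(1/18)) = 3.40500
  P(4)·log₂(P(4)/Q(4)) = (1/18)·log₂((1/18)/(1/12)) = -0.03250

D_KL(P||Q) = -0.08333 - 0.19575 + 3.40500 - 0.03250 = 3.09342 ≈ 3.0934 bits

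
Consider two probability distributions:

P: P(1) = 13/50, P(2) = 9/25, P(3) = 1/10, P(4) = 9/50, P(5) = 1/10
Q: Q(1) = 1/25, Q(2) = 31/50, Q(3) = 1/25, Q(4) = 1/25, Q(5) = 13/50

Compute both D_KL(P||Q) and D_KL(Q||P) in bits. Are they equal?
D_KL(P||Q) = 0.8047 bits, D_KL(Q||P) = 0.5970 bits. No, they are not equal.

D_KL(P||Q) = Σ P(x) log₂(P(x)/Q(x))

Computing term by term:
  P(1)·log₂(P(1)/Q(1)) = (13/50)·log₂((13/50)/(1/25)) = 0.70211
  P(2)·log₂(P(2)/Q(2)) = (9/25)·log₂((9/25)/(31/50)) = -0.28234
  P(3)·log₂(P(3)/Q(3)) = (1/10)·log₂((1/10)/(1/25)) = 0.13219
  P(4)·log₂(P(4)/Q(4)) = (9/50)·log₂((9/50)/(1/25)) = 0.39059
  P(5)·log₂(P(5)/Q(5)) = (1/10)·log₂((1/10)/(13/50)) = -0.13785

D_KL(P||Q) = 0.70211 - 0.28234 + 0.13219 + 0.39059 - 0.13785 = 0.80470 ≈ 0.8047 bits

D_KL(Q||P) = Σ Q(x) log₂(Q(x)/P(x))

Computing term by term:
  Q(1)·log₂(Q(1)/P(1)) = (1/25)·log₂((1/25)/(13/50)) = -0.10802
  Q(2)·log₂(Q(2)/P(2)) = (31/50)·log₂((31/50)/(9/25)) = 0.48625
  Q(3)·log₂(Q(3)/P(3)) = (1/25)·log₂((1/25)/(1/10)) = -0.05288
  Q(4)·log₂(Q(4)/P(4)) = (1/25)·log₂((1/25)/(9/50)) = -0.08680
  Q(5)·log₂(Q(5)/P(5)) = (13/50)·log₂((13/50)/(1/10)) = 0.35841

D_KL(Q||P) = -0.10802 + 0.48625 - 0.05288 - 0.08680 + 0.35841 = 0.59696 ≈ 0.5970 bits

These are NOT equal (difference: 0.2077 bits). KL divergence is asymmetric: D_KL(P||Q) ≠ D_KL(Q||P) in general.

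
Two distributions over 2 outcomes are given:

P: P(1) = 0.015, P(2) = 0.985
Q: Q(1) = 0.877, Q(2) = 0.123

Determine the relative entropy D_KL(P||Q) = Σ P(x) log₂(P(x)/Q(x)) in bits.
2.8684 bits

D_KL(P||Q) = Σ P(x) log₂(P(x)/Q(x))

Computing term by term:
  P(1)·log₂(P(1)/Q(1)) = 0.015·log₂(0.015/0.877) = -0.08804
  P(2)·log₂(P(2)/Q(2)) = 0.985·log₂(0.985/0.123) = 2.95644

D_KL(P||Q) = -0.08804 + 2.95644 = 2.86840 ≈ 2.8684 bits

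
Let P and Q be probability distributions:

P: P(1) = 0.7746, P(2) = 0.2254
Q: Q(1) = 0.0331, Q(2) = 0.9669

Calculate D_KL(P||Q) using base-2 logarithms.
3.0498 bits

D_KL(P||Q) = Σ P(x) log₂(P(x)/Q(x))

Computing term by term:
  P(1)·log₂(P(1)/Q(1)) = 0.7746·log₂(0.7746/0.0331) = 3.52331
  P(2)·log₂(P(2)/Q(2)) = 0.2254·log₂(0.2254/0.9669) = -0.47354

D_KL(P||Q) = 3.52331 - 0.47354 = 3.04977 ≈ 3.0498 bits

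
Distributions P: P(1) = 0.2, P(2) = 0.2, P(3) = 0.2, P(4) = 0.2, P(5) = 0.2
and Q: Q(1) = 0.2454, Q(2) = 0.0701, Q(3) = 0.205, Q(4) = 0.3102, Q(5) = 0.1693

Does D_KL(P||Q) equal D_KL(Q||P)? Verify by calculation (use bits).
D_KL(P||Q) = 0.1578 bits, D_KL(Q||P) = 0.1294 bits. No — D_KL(P||Q) ≠ D_KL(Q||P) for this pair.

D_KL(P||Q) = Σ P(x) log₂(P(x)/Q(x))

Computing term by term:
  P(1)·log₂(P(1)/Q(1)) = 0.2·log₂(0.2/0.2454) = -0.05903
  P(2)·log₂(P(2)/Q(2)) = 0.2·log₂(0.2/0.0701) = 0.30250
  P(3)·log₂(P(3)/Q(3)) = 0.2·log₂(0.2/0.205) = -0.00712
  P(4)·log₂(P(4)/Q(4)) = 0.2·log₂(0.2/0.3102) = -0.12664
  P(5)·log₂(P(5)/Q(5)) = 0.2·log₂(0.2/0.1693) = 0.04808

D_KL(P||Q) = -0.05903 + 0.30250 - 0.00712 - 0.12664 + 0.04808 = 0.15779 ≈ 0.1578 bits

D_KL(Q||P) = Σ Q(x) log₂(Q(x)/P(x))

Computing term by term:
  Q(1)·log₂(Q(1)/P(1)) = 0.2454·log₂(0.2454/0.2) = 0.07243
  Q(2)·log₂(Q(2)/P(2)) = 0.0701·log₂(0.0701/0.2) = -0.10603
  Q(3)·log₂(Q(3)/P(3)) = 0.205·log₂(0.205/0.2) = 0.00730
  Q(4)·log₂(Q(4)/P(4)) = 0.3102·log₂(0.3102/0.2) = 0.19642
  Q(5)·log₂(Q(5)/P(5)) = 0.1693·log₂(0.1693/0.2) = -0.04070

D_KL(Q||P) = 0.07243 - 0.10603 + 0.00730 + 0.19642 - 0.04070 = 0.12942 ≈ 0.1294 bits

These are NOT equal (difference: 0.0284 bits). KL divergence is asymmetric: D_KL(P||Q) ≠ D_KL(Q||P) in general.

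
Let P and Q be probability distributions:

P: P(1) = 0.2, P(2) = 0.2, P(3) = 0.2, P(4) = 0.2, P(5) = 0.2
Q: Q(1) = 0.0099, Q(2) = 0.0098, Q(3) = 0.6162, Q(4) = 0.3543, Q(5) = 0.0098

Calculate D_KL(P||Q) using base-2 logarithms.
2.1180 bits

D_KL(P||Q) = Σ P(x) log₂(P(x)/Q(x))

Computing term by term:
  P(1)·log₂(P(1)/Q(1)) = 0.2·log₂(0.2/0.0099) = 0.86729
  P(2)·log₂(P(2)/Q(2)) = 0.2·log₂(0.2/0.0098) = 0.87021
  P(3)·log₂(P(3)/Q(3)) = 0.2·log₂(0.2/0.6162) = -0.32468
  P(4)·log₂(P(4)/Q(4)) = 0.2·log₂(0.2/0.3543) = -0.16499
  P(5)·log₂(P(5)/Q(5)) = 0.2·log₂(0.2/0.0098) = 0.87021

D_KL(P||Q) = 0.86729 + 0.87021 - 0.32468 - 0.16499 + 0.87021 = 2.11804 ≈ 2.1180 bits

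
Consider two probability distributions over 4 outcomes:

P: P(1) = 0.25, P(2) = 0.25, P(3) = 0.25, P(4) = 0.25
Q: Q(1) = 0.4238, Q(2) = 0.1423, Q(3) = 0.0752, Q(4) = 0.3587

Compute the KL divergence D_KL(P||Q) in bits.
0.3160 bits

D_KL(P||Q) = Σ P(x) log₂(P(x)/Q(x))

Computing term by term:
  P(1)·log₂(P(1)/Q(1)) = 0.25·log₂(0.25/0.4238) = -0.19036
  P(2)·log₂(P(2)/Q(2)) = 0.25·log₂(0.25/0.1423) = 0.20325
  P(3)·log₂(P(3)/Q(3)) = 0.25·log₂(0.25/0.0752) = 0.43328
  P(4)·log₂(P(4)/Q(4)) = 0.25·log₂(0.25/0.3587) = -0.13021

D_KL(P||Q) = -0.19036 + 0.20325 + 0.43328 - 0.13021 = 0.31596 ≈ 0.3160 bits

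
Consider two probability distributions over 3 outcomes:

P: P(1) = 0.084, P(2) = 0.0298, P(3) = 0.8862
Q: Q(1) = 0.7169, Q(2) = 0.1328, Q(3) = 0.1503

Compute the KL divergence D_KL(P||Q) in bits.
1.9444 bits

D_KL(P||Q) = Σ P(x) log₂(P(x)/Q(x))

Computing term by term:
  P(1)·log₂(P(1)/Q(1)) = 0.084·log₂(0.084/0.7169) = -0.25984
  P(2)·log₂(P(2)/Q(2)) = 0.0298·log₂(0.0298/0.1328) = -0.06424
  P(3)·log₂(P(3)/Q(3)) = 0.8862·log₂(0.8862/0.1503) = 2.26848

D_KL(P||Q) = -0.25984 - 0.06424 + 2.26848 = 1.94440 ≈ 1.9444 bits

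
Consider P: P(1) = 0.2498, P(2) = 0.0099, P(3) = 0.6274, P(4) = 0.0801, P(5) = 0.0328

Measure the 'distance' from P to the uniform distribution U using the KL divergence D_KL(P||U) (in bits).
0.8807 bits

U(i) = 1/5 for all i

D_KL(P||U) = Σ P(x) log₂(P(x) / (1/5))
           = Σ P(x) log₂(P(x)) + log₂(5)
           = log₂(5) - H(P)

H(P) = -Σ P(x) log₂(P(x)):
  -P(1)·log₂(P(1)) = -(0.2498)·log₂(0.2498) = 0.49989
  -P(2)·log₂(P(2)) = -(0.0099)·log₂(0.0099) = 0.06592
  -P(3)·log₂(P(3)) = -(0.6274)·log₂(0.6274) = 0.42195
  -P(4)·log₂(P(4)) = -(0.0801)·log₂(0.0801) = 0.29173
  -P(5)·log₂(P(5)) = -(0.0328)·log₂(0.0328) = 0.16171
H(P) = 0.49989 + 0.06592 + 0.42195 + 0.29173 + 0.16171 = 1.44120 bits

log₂(5) = 2.32193 bits

D_KL(P||U) = 2.32193 - 1.44120 = 0.88073 ≈ 0.8807 bits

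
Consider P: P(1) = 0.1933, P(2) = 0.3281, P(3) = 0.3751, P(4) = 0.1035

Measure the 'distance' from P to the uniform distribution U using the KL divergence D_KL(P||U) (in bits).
0.1448 bits

U(i) = 1/4 for all i

D_KL(P||U) = Σ P(x) log₂(P(x) / (1/4))
           = Σ P(x) log₂(P(x)) + log₂(4)
           = log₂(4) - H(P)

H(P) = -Σ P(x) log₂(P(x)):
  -P(1)·log₂(P(1)) = -(0.1933)·log₂(0.1933) = 0.45833
  -P(2)·log₂(P(2)) = -(0.3281)·log₂(0.3281) = 0.52752
  -P(3)·log₂(P(3)) = -(0.3751)·log₂(0.3751) = 0.53064
  -P(4)·log₂(P(4)) = -(0.1035)·log₂(0.1035) = 0.33868
H(P) = 0.45833 + 0.52752 + 0.53064 + 0.33868 = 1.85517 bits

log₂(4) = 2.00000 bits

D_KL(P||U) = 2.00000 - 1.85517 = 0.14483 ≈ 0.1448 bits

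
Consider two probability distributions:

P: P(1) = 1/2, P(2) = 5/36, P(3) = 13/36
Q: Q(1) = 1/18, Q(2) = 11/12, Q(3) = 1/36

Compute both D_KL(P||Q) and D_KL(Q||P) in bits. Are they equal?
D_KL(P||Q) = 2.5431 bits, D_KL(Q||P) = 2.2167 bits. No, they are not equal.

D_KL(P||Q) = Σ P(x) log₂(P(x)/Q(x))

Computing term by term:
  P(1)·log₂(P(1)/Q(1)) = (1/2)·log₂((1/2)/(1/18)) = 1.58496
  P(2)·log₂(P(2)/Q(2)) = (5/36)·log₂((5/36)/(11/12)) = -0.37812
  P(3)·log₂(P(3)/Q(3)) = (13/36)·log₂((13/36)/(1/36)) = 1.33627

D_KL(P||Q) = 1.58496 - 0.37812 + 1.33627 = 2.54311 ≈ 2.5431 bits

D_KL(Q||P) = Σ Q(x) log₂(Q(x)/P(x))

Computing term by term:
  Q(1)·log₂(Q(1)/P(1)) = (1/18)·log₂((1/18)/(1/2)) = -0.17611
  Q(2)·log₂(Q(2)/P(2)) = (11/12)·log₂((11/12)/(5/36)) = 2.49559
  Q(3)·log₂(Q(3)/P(3)) = (1/36)·log₂((1/36)/(13/36)) = -0.10279

D_KL(Q||P) = -0.17611 + 2.49559 - 0.10279 = 2.21669 ≈ 2.2167 bits

These are NOT equal (difference: 0.3264 bits). KL divergence is asymmetric: D_KL(P||Q) ≠ D_KL(Q||P) in general.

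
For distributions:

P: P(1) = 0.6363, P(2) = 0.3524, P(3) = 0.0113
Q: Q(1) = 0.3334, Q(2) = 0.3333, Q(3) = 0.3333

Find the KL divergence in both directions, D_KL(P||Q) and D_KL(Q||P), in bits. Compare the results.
D_KL(P||Q) = 0.5665 bits, D_KL(Q||P) = 1.2896 bits. D_KL(Q||P) is larger than D_KL(P||Q) by 0.7231 bits; the two directions differ.

D_KL(P||Q) = Σ P(x) log₂(P(x)/Q(x))

Computing term by term:
  P(1)·log₂(P(1)/Q(1)) = 0.6363·log₂(0.6363/0.3334) = 0.59332
  P(2)·log₂(P(2)/Q(2)) = 0.3524·log₂(0.3524/0.3333) = 0.02833
  P(3)·log₂(P(3)/Q(3)) = 0.0113·log₂(0.0113/0.3333) = -0.05517

D_KL(P||Q) = 0.59332 + 0.02833 - 0.05517 = 0.56648 ≈ 0.5665 bits

D_KL(Q||P) = Σ Q(x) log₂(Q(x)/P(x))

Computing term by term:
  Q(1)·log₂(Q(1)/P(1)) = 0.3334·log₂(0.3334/0.6363) = -0.31088
  Q(2)·log₂(Q(2)/P(2)) = 0.3333·log₂(0.3333/0.3524) = -0.02679
  Q(3)·log₂(Q(3)/P(3)) = 0.3333·log₂(0.3333/0.0113) = 1.62731

D_KL(Q||P) = -0.31088 - 0.02679 + 1.62731 = 1.28964 ≈ 1.2896 bits

These are NOT equal (difference: 0.7231 bits). KL divergence is asymmetric: D_KL(P||Q) ≠ D_KL(Q||P) in general.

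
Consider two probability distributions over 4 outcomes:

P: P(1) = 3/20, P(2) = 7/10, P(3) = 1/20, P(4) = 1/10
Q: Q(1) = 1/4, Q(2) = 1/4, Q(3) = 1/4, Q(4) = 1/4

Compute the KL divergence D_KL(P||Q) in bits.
0.6810 bits

D_KL(P||Q) = Σ P(x) log₂(P(x)/Q(x))

Computing term by term:
  P(1)·log₂(P(1)/Q(1)) = (3/20)·log₂((3/20)/(1/4)) = -0.11054
  P(2)·log₂(P(2)/Q(2)) = (7/10)·log₂((7/10)/(1/4)) = 1.03980
  P(3)·log₂(P(3)/Q(3)) = (1/20)·log₂((1/20)/(1/4)) = -0.11610
  P(4)·log₂(P(4)/Q(4)) = (1/10)·log₂((1/10)/(1/4)) = -0.13219

D_KL(P||Q) = -0.11054 + 1.03980 - 0.11610 - 0.13219 = 0.68097 ≈ 0.6810 bits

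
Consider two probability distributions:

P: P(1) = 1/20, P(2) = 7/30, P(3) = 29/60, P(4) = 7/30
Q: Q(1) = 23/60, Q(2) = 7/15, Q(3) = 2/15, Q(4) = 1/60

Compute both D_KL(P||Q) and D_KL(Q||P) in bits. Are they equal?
D_KL(P||Q) = 1.4061 bits, D_KL(Q||P) = 1.2819 bits. No, they are not equal.

D_KL(P||Q) = Σ P(x) log₂(P(x)/Q(x))

Computing term by term:
  P(1)·log₂(P(1)/Q(1)) = (1/20)·log₂((1/20)/(23/60)) = -0.14693
  P(2)·log₂(P(2)/Q(2)) = (7/30)·log₂((7/30)/(7/15)) = -0.23333
  P(3)·log₂(P(3)/Q(3)) = (29/60)·log₂((29/60)/(2/15)) = 0.89802
  P(4)·log₂(P(4)/Q(4)) = (7/30)·log₂((7/30)/(1/60)) = 0.88838

D_KL(P||Q) = -0.14693 - 0.23333 + 0.89802 + 0.88838 = 1.40614 ≈ 1.4061 bits

D_KL(Q||P) = Σ Q(x) log₂(Q(x)/P(x))

Computing term by term:
  Q(1)·log₂(Q(1)/P(1)) = (23/60)·log₂((23/60)/(1/20)) = 1.12646
  Q(2)·log₂(Q(2)/P(2)) = (7/15)·log₂((7/15)/(7/30)) = 0.46667
  Q(3)·log₂(Q(3)/P(3)) = (2/15)·log₂((2/15)/(29/60)) = -0.24773
  Q(4)·log₂(Q(4)/P(4)) = (1/60)·log₂((1/60)/(7/30)) = -0.06346

D_KL(Q||P) = 1.12646 + 0.46667 - 0.24773 - 0.06346 = 1.28194 ≈ 1.2819 bits

These are NOT equal (difference: 0.1242 bits). KL divergence is asymmetric: D_KL(P||Q) ≠ D_KL(Q||P) in general.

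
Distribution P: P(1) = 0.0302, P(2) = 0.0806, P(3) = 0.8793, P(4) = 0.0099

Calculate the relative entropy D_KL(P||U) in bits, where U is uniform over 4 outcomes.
1.3256 bits

U(i) = 1/4 for all i

D_KL(P||U) = Σ P(x) log₂(P(x) / (1/4))
           = Σ P(x) log₂(P(x)) + log₂(4)
           = log₂(4) - H(P)

H(P) = -Σ P(x) log₂(P(x)):
  -P(1)·log₂(P(1)) = -(0.0302)·log₂(0.0302) = 0.15249
  -P(2)·log₂(P(2)) = -(0.0806)·log₂(0.0806) = 0.29283
  -P(3)·log₂(P(3)) = -(0.8793)·log₂(0.8793) = 0.16317
  -P(4)·log₂(P(4)) = -(0.0099)·log₂(0.0099) = 0.06592
H(P) = 0.15249 + 0.29283 + 0.16317 + 0.06592 = 0.67441 bits

log₂(4) = 2.00000 bits

D_KL(P||U) = 2.00000 - 0.67441 = 1.32559 ≈ 1.3256 bits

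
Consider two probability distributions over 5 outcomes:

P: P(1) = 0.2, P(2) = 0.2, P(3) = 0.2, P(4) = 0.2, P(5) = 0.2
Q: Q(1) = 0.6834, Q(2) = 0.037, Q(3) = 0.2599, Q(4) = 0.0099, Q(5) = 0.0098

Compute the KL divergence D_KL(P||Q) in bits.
1.7942 bits

D_KL(P||Q) = Σ P(x) log₂(P(x)/Q(x))

Computing term by term:
  P(1)·log₂(P(1)/Q(1)) = 0.2·log₂(0.2/0.6834) = -0.35455
  P(2)·log₂(P(2)/Q(2)) = 0.2·log₂(0.2/0.037) = 0.48688
  P(3)·log₂(P(3)/Q(3)) = 0.2·log₂(0.2/0.2599) = -0.07559
  P(4)·log₂(P(4)/Q(4)) = 0.2·log₂(0.2/0.0099) = 0.86729
  P(5)·log₂(P(5)/Q(5)) = 0.2·log₂(0.2/0.0098) = 0.87021

D_KL(P||Q) = -0.35455 + 0.48688 - 0.07559 + 0.86729 + 0.87021 = 1.79424 ≈ 1.7942 bits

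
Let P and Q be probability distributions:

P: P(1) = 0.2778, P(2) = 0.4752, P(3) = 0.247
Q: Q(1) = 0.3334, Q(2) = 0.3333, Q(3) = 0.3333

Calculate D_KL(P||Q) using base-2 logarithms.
0.0633 bits

D_KL(P||Q) = Σ P(x) log₂(P(x)/Q(x))

Computing term by term:
  P(1)·log₂(P(1)/Q(1)) = 0.2778·log₂(0.2778/0.3334) = -0.07312
  P(2)·log₂(P(2)/Q(2)) = 0.4752·log₂(0.4752/0.3333) = 0.24317
  P(3)·log₂(P(3)/Q(3)) = 0.247·log₂(0.247/0.3333) = -0.10678

D_KL(P||Q) = -0.07312 + 0.24317 - 0.10678 = 0.06327 ≈ 0.0633 bits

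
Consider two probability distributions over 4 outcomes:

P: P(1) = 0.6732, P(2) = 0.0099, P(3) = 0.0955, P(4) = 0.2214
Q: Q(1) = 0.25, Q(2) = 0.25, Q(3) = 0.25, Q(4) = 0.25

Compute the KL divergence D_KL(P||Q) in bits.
0.7446 bits

D_KL(P||Q) = Σ P(x) log₂(P(x)/Q(x))

Computing term by term:
  P(1)·log₂(P(1)/Q(1)) = 0.6732·log₂(0.6732/0.25) = 0.96207
  P(2)·log₂(P(2)/Q(2)) = 0.0099·log₂(0.0099/0.25) = -0.04612
  P(3)·log₂(P(3)/Q(3)) = 0.0955·log₂(0.0955/0.25) = -0.13259
  P(4)·log₂(P(4)/Q(4)) = 0.2214·log₂(0.2214/0.25) = -0.03881

D_KL(P||Q) = 0.96207 - 0.04612 - 0.13259 - 0.03881 = 0.74455 ≈ 0.7446 bits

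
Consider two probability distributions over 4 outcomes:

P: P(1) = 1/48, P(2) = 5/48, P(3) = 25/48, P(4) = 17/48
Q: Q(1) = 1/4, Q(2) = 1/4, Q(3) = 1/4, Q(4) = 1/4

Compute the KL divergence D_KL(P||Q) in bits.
0.5232 bits

D_KL(P||Q) = Σ P(x) log₂(P(x)/Q(x))

Computing term by term:
  P(1)·log₂(P(1)/Q(1)) = (1/48)·log₂((1/48)/(1/4)) = -0.07469
  P(2)·log₂(P(2)/Q(2)) = (5/48)·log₂((5/48)/(1/4)) = -0.13157
  P(3)·log₂(P(3)/Q(3)) = (25/48)·log₂((25/48)/(1/4)) = 0.55151
  P(4)·log₂(P(4)/Q(4)) = (17/48)·log₂((17/48)/(1/4)) = 0.17797

D_KL(P||Q) = -0.07469 - 0.13157 + 0.55151 + 0.17797 = 0.52322 ≈ 0.5232 bits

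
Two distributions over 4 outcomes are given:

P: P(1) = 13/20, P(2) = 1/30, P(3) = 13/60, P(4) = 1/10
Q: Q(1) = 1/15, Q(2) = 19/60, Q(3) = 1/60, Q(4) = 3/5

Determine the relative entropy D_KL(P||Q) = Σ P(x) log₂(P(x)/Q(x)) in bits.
2.5705 bits

D_KL(P||Q) = Σ P(x) log₂(P(x)/Q(x))

Computing term by term:
  P(1)·log₂(P(1)/Q(1)) = (13/20)·log₂((13/20)/(1/15)) = 2.13551
  P(2)·log₂(P(2)/Q(2)) = (1/30)·log₂((1/30)/(19/60)) = -0.10826
  P(3)·log₂(P(3)/Q(3)) = (13/60)·log₂((13/60)/(1/60)) = 0.80176
  P(4)·log₂(P(4)/Q(4)) = (1/10)·log₂((1/10)/(3/5)) = -0.25850

D_KL(P||Q) = 2.13551 - 0.10826 + 0.80176 - 0.25850 = 2.57051 ≈ 2.5705 bits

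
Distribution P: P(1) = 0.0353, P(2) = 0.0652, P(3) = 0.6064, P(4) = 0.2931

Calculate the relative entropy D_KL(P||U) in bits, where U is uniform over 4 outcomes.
0.6163 bits

U(i) = 1/4 for all i

D_KL(P||U) = Σ P(x) log₂(P(x) / (1/4))
           = Σ P(x) log₂(P(x)) + log₂(4)
           = log₂(4) - H(P)

H(P) = -Σ P(x) log₂(P(x)):
  -P(1)·log₂(P(1)) = -(0.0353)·log₂(0.0353) = 0.17029
  -P(2)·log₂(P(2)) = -(0.0652)·log₂(0.0652) = 0.25682
  -P(3)·log₂(P(3)) = -(0.6064)·log₂(0.6064) = 0.43761
  -P(4)·log₂(P(4)) = -(0.2931)·log₂(0.2931) = 0.51894
H(P) = 0.17029 + 0.25682 + 0.43761 + 0.51894 = 1.38366 bits

log₂(4) = 2.00000 bits

D_KL(P||U) = 2.00000 - 1.38366 = 0.61634 ≈ 0.6163 bits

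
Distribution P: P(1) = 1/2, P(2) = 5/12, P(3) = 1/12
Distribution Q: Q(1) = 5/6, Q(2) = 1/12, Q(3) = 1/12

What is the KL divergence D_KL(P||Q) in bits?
0.5990 bits

D_KL(P||Q) = Σ P(x) log₂(P(x)/Q(x))

Computing term by term:
  P(1)·log₂(P(1)/Q(1)) = (1/2)·log₂((1/2)/(5/6)) = -0.36848
  P(2)·log₂(P(2)/Q(2)) = (5/12)·log₂((5/12)/(1/12)) = 0.96747
  P(3)·log₂(P(3)/Q(3)) = (1/12)·log₂((1/12)/(1/12)) = 0.00000

D_KL(P||Q) = -0.36848 + 0.96747 + 0.00000 = 0.59899 ≈ 0.5990 bits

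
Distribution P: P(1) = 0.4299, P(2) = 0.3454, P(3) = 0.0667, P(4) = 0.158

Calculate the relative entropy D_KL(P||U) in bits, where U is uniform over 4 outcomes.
0.2655 bits

U(i) = 1/4 for all i

D_KL(P||U) = Σ P(x) log₂(P(x) / (1/4))
           = Σ P(x) log₂(P(x)) + log₂(4)
           = log₂(4) - H(P)

H(P) = -Σ P(x) log₂(P(x)):
  -P(1)·log₂(P(1)) = -(0.4299)·log₂(0.4299) = 0.52359
  -P(2)·log₂(P(2)) = -(0.3454)·log₂(0.3454) = 0.52973
  -P(3)·log₂(P(3)) = -(0.0667)·log₂(0.0667) = 0.26054
  -P(4)·log₂(P(4)) = -(0.158)·log₂(0.158) = 0.42060
H(P) = 0.52359 + 0.52973 + 0.26054 + 0.42060 = 1.73446 bits

log₂(4) = 2.00000 bits

D_KL(P||U) = 2.00000 - 1.73446 = 0.26554 ≈ 0.2655 bits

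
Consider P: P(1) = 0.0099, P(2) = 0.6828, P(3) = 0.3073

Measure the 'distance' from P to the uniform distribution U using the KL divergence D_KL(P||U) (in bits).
0.6201 bits

U(i) = 1/3 for all i

D_KL(P||U) = Σ P(x) log₂(P(x) / (1/3))
           = Σ P(x) log₂(P(x)) + log₂(3)
           = log₂(3) - H(P)

H(P) = -Σ P(x) log₂(P(x)):
  -P(1)·log₂(P(1)) = -(0.0099)·log₂(0.0099) = 0.06592
  -P(2)·log₂(P(2)) = -(0.6828)·log₂(0.6828) = 0.37586
  -P(3)·log₂(P(3)) = -(0.3073)·log₂(0.3073) = 0.52311
H(P) = 0.06592 + 0.37586 + 0.52311 = 0.96489 bits

log₂(3) = 1.58496 bits

D_KL(P||U) = 1.58496 - 0.96489 = 0.62007 ≈ 0.6201 bits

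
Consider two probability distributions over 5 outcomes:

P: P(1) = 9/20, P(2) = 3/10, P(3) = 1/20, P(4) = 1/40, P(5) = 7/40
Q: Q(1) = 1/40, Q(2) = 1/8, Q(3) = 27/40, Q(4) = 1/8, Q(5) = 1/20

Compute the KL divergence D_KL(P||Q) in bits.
2.3259 bits

D_KL(P||Q) = Σ P(x) log₂(P(x)/Q(x))

Computing term by term:
  P(1)·log₂(P(1)/Q(1)) = (9/20)·log₂((9/20)/(1/40)) = 1.87647
  P(2)·log₂(P(2)/Q(2)) = (3/10)·log₂((3/10)/(1/8)) = 0.37891
  P(3)·log₂(P(3)/Q(3)) = (1/20)·log₂((1/20)/(27/40)) = -0.18774
  P(4)·log₂(P(4)/Q(4)) = (1/40)·log₂((1/40)/(1/8)) = -0.05805
  P(5)·log₂(P(5)/Q(5)) = (7/40)·log₂((7/40)/(1/20)) = 0.31629

D_KL(P||Q) = 1.87647 + 0.37891 - 0.18774 - 0.05805 + 0.31629 = 2.32588 ≈ 2.3259 bits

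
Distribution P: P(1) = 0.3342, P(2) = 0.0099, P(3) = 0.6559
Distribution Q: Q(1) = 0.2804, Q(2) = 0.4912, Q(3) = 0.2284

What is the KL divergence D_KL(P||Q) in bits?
1.0271 bits

D_KL(P||Q) = Σ P(x) log₂(P(x)/Q(x))

Computing term by term:
  P(1)·log₂(P(1)/Q(1)) = 0.3342·log₂(0.3342/0.2804) = 0.08463
  P(2)·log₂(P(2)/Q(2)) = 0.0099·log₂(0.0099/0.4912) = -0.05576
  P(3)·log₂(P(3)/Q(3)) = 0.6559·log₂(0.6559/0.2284) = 0.99822

D_KL(P||Q) = 0.08463 - 0.05576 + 0.99822 = 1.02709 ≈ 1.0271 bits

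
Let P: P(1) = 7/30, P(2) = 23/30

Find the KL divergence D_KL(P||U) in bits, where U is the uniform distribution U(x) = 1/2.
0.2162 bits

U(i) = 1/2 for all i

D_KL(P||U) = Σ P(x) log₂(P(x) / (1/2))
           = Σ P(x) log₂(P(x)) + log₂(2)
           = log₂(2) - H(P)

H(P) = -Σ P(x) log₂(P(x)):
  -P(1)·log₂(P(1)) = -(7/30)·log₂(7/30) = 0.48989
  -P(2)·log₂(P(2)) = -(23/30)·log₂(23/30) = 0.29389
H(P) = 0.48989 + 0.29389 = 0.78378 bits

log₂(2) = 1.00000 bits

D_KL(P||U) = 1.00000 - 0.78378 = 0.21622 ≈ 0.2162 bits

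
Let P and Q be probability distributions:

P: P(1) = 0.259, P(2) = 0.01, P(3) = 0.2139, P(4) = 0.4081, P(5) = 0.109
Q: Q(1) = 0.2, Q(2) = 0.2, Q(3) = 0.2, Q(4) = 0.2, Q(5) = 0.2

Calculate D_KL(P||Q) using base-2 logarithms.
0.3986 bits

D_KL(P||Q) = Σ P(x) log₂(P(x)/Q(x))

Computing term by term:
  P(1)·log₂(P(1)/Q(1)) = 0.259·log₂(0.259/0.2) = 0.09659
  P(2)·log₂(P(2)/Q(2)) = 0.01·log₂(0.01/0.2) = -0.04322
  P(3)·log₂(P(3)/Q(3)) = 0.2139·log₂(0.2139/0.2) = 0.02073
  P(4)·log₂(P(4)/Q(4)) = 0.4081·log₂(0.4081/0.2) = 0.41990
  P(5)·log₂(P(5)/Q(5)) = 0.109·log₂(0.109/0.2) = -0.09545

D_KL(P||Q) = 0.09659 - 0.04322 + 0.02073 + 0.41990 - 0.09545 = 0.39855 ≈ 0.3986 bits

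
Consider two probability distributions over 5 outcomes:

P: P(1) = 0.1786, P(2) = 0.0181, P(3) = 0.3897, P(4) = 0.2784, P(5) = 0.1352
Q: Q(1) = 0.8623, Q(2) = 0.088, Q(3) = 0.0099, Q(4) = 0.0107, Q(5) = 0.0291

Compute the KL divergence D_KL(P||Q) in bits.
3.2265 bits

D_KL(P||Q) = Σ P(x) log₂(P(x)/Q(x))

Computing term by term:
  P(1)·log₂(P(1)/Q(1)) = 0.1786·log₂(0.1786/0.8623) = -0.40568
  P(2)·log₂(P(2)/Q(2)) = 0.0181·log₂(0.0181/0.088) = -0.04130
  P(3)·log₂(P(3)/Q(3)) = 0.3897·log₂(0.3897/0.0099) = 2.06494
  P(4)·log₂(P(4)/Q(4)) = 0.2784·log₂(0.2784/0.0107) = 1.30889
  P(5)·log₂(P(5)/Q(5)) = 0.1352·log₂(0.1352/0.0291) = 0.29960

D_KL(P||Q) = -0.40568 - 0.04130 + 2.06494 + 1.30889 + 0.29960 = 3.22645 ≈ 3.2265 bits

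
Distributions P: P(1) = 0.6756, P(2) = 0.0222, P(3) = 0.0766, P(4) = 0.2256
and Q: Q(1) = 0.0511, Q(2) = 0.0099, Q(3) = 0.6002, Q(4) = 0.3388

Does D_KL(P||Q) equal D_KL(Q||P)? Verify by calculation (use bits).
D_KL(P||Q) = 2.1825 bits, D_KL(Q||P) = 1.7795 bits. No — D_KL(P||Q) ≠ D_KL(Q||P) for this pair.

D_KL(P||Q) = Σ P(x) log₂(P(x)/Q(x))

Computing term by term:
  P(1)·log₂(P(1)/Q(1)) = 0.6756·log₂(0.6756/0.0511) = 2.51646
  P(2)·log₂(P(2)/Q(2)) = 0.0222·log₂(0.0222/0.0099) = 0.02586
  P(3)·log₂(P(3)/Q(3)) = 0.0766·log₂(0.0766/0.6002) = -0.22750
  P(4)·log₂(P(4)/Q(4)) = 0.2256·log₂(0.2256/0.3388) = -0.13235

D_KL(P||Q) = 2.51646 + 0.02586 - 0.22750 - 0.13235 = 2.18247 ≈ 2.1825 bits

D_KL(Q||P) = Σ Q(x) log₂(Q(x)/P(x))

Computing term by term:
  Q(1)·log₂(Q(1)/P(1)) = 0.0511·log₂(0.0511/0.6756) = -0.19034
  Q(2)·log₂(Q(2)/P(2)) = 0.0099·log₂(0.0099/0.0222) = -0.01153
  Q(3)·log₂(Q(3)/P(3)) = 0.6002·log₂(0.6002/0.0766) = 1.78261
  Q(4)·log₂(Q(4)/P(4)) = 0.3388·log₂(0.3388/0.2256) = 0.19876

D_KL(Q||P) = -0.19034 - 0.01153 + 1.78261 + 0.19876 = 1.77950 ≈ 1.7795 bits

These are NOT equal (difference: 0.4030 bits). KL divergence is asymmetric: D_KL(P||Q) ≠ D_KL(Q||P) in general.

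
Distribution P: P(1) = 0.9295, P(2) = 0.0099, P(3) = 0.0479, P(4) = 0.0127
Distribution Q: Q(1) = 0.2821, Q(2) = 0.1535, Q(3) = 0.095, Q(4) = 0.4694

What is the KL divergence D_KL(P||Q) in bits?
1.4464 bits

D_KL(P||Q) = Σ P(x) log₂(P(x)/Q(x))

Computing term by term:
  P(1)·log₂(P(1)/Q(1)) = 0.9295·log₂(0.9295/0.2821) = 1.59897
  P(2)·log₂(P(2)/Q(2)) = 0.0099·log₂(0.0099/0.1535) = -0.03915
  P(3)·log₂(P(3)/Q(3)) = 0.0479·log₂(0.0479/0.095) = -0.04732
  P(4)·log₂(P(4)/Q(4)) = 0.0127·log₂(0.0127/0.4694) = -0.06614

D_KL(P||Q) = 1.59897 - 0.03915 - 0.04732 - 0.06614 = 1.44636 ≈ 1.4464 bits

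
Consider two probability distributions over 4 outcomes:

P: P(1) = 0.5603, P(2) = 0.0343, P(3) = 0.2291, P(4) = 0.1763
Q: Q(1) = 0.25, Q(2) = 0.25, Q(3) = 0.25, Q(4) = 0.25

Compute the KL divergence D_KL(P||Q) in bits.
0.4364 bits

D_KL(P||Q) = Σ P(x) log₂(P(x)/Q(x))

Computing term by term:
  P(1)·log₂(P(1)/Q(1)) = 0.5603·log₂(0.5603/0.25) = 0.65234
  P(2)·log₂(P(2)/Q(2)) = 0.0343·log₂(0.0343/0.25) = -0.09829
  P(3)·log₂(P(3)/Q(3)) = 0.2291·log₂(0.2291/0.25) = -0.02886
  P(4)·log₂(P(4)/Q(4)) = 0.1763·log₂(0.1763/0.25) = -0.08884

D_KL(P||Q) = 0.65234 - 0.09829 - 0.02886 - 0.08884 = 0.43635 ≈ 0.4364 bits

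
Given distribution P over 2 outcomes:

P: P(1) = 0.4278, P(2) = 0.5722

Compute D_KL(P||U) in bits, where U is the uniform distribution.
0.0151 bits

U(i) = 1/2 for all i

D_KL(P||U) = Σ P(x) log₂(P(x) / (1/2))
           = Σ P(x) log₂(P(x)) + log₂(2)
           = log₂(2) - H(P)

H(P) = -Σ P(x) log₂(P(x)):
  -P(1)·log₂(P(1)) = -(0.4278)·log₂(0.4278) = 0.52405
  -P(2)·log₂(P(2)) = -(0.5722)·log₂(0.5722) = 0.46085
H(P) = 0.52405 + 0.46085 = 0.98490 bits

log₂(2) = 1.00000 bits

D_KL(P||U) = 1.00000 - 0.98490 = 0.01510 ≈ 0.0151 bits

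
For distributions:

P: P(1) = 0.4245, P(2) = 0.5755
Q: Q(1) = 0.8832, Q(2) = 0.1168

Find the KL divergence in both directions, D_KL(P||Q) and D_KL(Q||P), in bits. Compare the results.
D_KL(P||Q) = 0.8754 bits, D_KL(Q||P) = 0.6648 bits. D_KL(P||Q) is larger than D_KL(Q||P) by 0.2106 bits; the two directions differ.

D_KL(P||Q) = Σ P(x) log₂(P(x)/Q(x))

Computing term by term:
  P(1)·log₂(P(1)/Q(1)) = 0.4245·log₂(0.4245/0.8832) = -0.44869
  P(2)·log₂(P(2)/Q(2)) = 0.5755·log₂(0.5755/0.1168) = 1.32410

D_KL(P||Q) = -0.44869 + 1.32410 = 0.87541 ≈ 0.8754 bits

D_KL(Q||P) = Σ Q(x) log₂(Q(x)/P(x))

Computing term by term:
  Q(1)·log₂(Q(1)/P(1)) = 0.8832·log₂(0.8832/0.4245) = 0.93352
  Q(2)·log₂(Q(2)/P(2)) = 0.1168·log₂(0.1168/0.5755) = -0.26873

D_KL(Q||P) = 0.93352 - 0.26873 = 0.66479 ≈ 0.6648 bits

These are NOT equal (difference: 0.2106 bits). KL divergence is asymmetric: D_KL(P||Q) ≠ D_KL(Q||P) in general.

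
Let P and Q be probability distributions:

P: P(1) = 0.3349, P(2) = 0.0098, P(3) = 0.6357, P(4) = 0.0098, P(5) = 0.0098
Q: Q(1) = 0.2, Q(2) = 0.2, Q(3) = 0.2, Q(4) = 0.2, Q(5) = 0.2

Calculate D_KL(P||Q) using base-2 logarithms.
1.1817 bits

D_KL(P||Q) = Σ P(x) log₂(P(x)/Q(x))

Computing term by term:
  P(1)·log₂(P(1)/Q(1)) = 0.3349·log₂(0.3349/0.2) = 0.24908
  P(2)·log₂(P(2)/Q(2)) = 0.0098·log₂(0.0098/0.2) = -0.04264
  P(3)·log₂(P(3)/Q(3)) = 0.6357·log₂(0.6357/0.2) = 1.06057
  P(4)·log₂(P(4)/Q(4)) = 0.0098·log₂(0.0098/0.2) = -0.04264
  P(5)·log₂(P(5)/Q(5)) = 0.0098·log₂(0.0098/0.2) = -0.04264

D_KL(P||Q) = 0.24908 - 0.04264 + 1.06057 - 0.04264 - 0.04264 = 1.18173 ≈ 1.1817 bits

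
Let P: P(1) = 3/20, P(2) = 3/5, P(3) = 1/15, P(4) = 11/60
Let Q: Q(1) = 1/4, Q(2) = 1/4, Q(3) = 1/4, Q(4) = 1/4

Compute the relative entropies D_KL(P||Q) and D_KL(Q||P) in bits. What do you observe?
D_KL(P||Q) = 0.4381 bits, D_KL(Q||P) = 0.4571 bits. The two directions give different values (D_KL(Q||P) exceeds D_KL(P||Q) by 0.0190 bits): KL divergence is asymmetric.

D_KL(P||Q) = Σ P(x) log₂(P(x)/Q(x))

Computing term by term:
  P(1)·log₂(P(1)/Q(1)) = (3/20)·log₂((3/20)/(1/4)) = -0.11054
  P(2)·log₂(P(2)/Q(2)) = (3/5)·log₂((3/5)/(1/4)) = 0.75782
  P(3)·log₂(P(3)/Q(3)) = (1/15)·log₂((1/15)/(1/4)) = -0.12713
  P(4)·log₂(P(4)/Q(4)) = (11/60)·log₂((11/60)/(1/4)) = -0.08203

D_KL(P||Q) = -0.11054 + 0.75782 - 0.12713 - 0.08203 = 0.43812 ≈ 0.4381 bits

D_KL(Q||P) = Σ Q(x) log₂(Q(x)/P(x))

Computing term by term:
  Q(1)·log₂(Q(1)/P(1)) = (1/4)·log₂((1/4)/(3/20)) = 0.18424
  Q(2)·log₂(Q(2)/P(2)) = (1/4)·log₂((1/4)/(3/5)) = -0.31576
  Q(3)·log₂(Q(3)/P(3)) = (1/4)·log₂((1/4)/(1/15)) = 0.47672
  Q(4)·log₂(Q(4)/P(4)) = (1/4)·log₂((1/4)/(11/60)) = 0.11186

D_KL(Q||P) = 0.18424 - 0.31576 + 0.47672 + 0.11186 = 0.45706 ≈ 0.4571 bits

These are NOT equal (difference: 0.0190 bits). KL divergence is asymmetric: D_KL(P||Q) ≠ D_KL(Q||P) in general.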